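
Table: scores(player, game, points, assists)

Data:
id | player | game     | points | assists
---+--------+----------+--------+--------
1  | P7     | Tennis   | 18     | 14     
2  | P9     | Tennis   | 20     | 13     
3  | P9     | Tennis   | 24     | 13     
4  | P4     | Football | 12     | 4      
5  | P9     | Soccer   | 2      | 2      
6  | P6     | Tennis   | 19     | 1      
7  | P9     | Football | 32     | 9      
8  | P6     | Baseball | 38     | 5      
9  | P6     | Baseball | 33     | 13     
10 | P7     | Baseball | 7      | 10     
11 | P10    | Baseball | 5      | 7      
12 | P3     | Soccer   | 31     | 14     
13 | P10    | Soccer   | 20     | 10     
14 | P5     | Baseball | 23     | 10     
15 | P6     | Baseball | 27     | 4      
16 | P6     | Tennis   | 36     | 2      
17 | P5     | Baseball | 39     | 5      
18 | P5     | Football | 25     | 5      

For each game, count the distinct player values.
SELECT game, COUNT(DISTINCT player)
FROM scores
GROUP BY game

Result:
  Baseball: 4 distinct
  Football: 3 distinct
  Soccer: 3 distinct
  Tennis: 3 distinct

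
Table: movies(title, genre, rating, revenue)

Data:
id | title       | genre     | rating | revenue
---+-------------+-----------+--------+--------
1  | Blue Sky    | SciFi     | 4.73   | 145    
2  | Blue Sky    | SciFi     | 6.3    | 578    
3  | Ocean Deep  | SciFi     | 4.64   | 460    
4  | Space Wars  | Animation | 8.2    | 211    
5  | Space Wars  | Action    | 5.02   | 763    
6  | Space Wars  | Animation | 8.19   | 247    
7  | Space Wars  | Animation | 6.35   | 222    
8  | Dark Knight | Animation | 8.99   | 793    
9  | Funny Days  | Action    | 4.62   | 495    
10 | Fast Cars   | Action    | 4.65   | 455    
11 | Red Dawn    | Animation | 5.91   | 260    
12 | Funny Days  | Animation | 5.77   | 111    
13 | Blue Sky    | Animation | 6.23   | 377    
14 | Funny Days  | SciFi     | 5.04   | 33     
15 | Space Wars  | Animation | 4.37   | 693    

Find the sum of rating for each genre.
SELECT genre, SUM(rating) as result
FROM movies
GROUP BY genre

Result:
  Action: 14.29
  Animation: 54.01
  SciFi: 20.71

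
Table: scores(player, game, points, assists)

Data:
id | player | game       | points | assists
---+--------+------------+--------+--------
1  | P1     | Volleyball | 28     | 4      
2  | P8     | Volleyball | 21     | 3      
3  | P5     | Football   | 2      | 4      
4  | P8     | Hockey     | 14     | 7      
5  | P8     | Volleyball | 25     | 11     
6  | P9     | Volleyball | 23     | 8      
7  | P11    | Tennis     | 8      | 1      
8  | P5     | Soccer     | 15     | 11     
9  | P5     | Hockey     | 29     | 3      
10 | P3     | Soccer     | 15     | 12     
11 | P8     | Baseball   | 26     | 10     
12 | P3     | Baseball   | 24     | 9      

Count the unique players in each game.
SELECT game, COUNT(DISTINCT player)
FROM scores
GROUP BY game

Result:
  Baseball: 2 distinct
  Football: 1 distinct
  Hockey: 2 distinct
  Soccer: 2 distinct
  Tennis: 1 distinct
  Volleyball: 3 distinct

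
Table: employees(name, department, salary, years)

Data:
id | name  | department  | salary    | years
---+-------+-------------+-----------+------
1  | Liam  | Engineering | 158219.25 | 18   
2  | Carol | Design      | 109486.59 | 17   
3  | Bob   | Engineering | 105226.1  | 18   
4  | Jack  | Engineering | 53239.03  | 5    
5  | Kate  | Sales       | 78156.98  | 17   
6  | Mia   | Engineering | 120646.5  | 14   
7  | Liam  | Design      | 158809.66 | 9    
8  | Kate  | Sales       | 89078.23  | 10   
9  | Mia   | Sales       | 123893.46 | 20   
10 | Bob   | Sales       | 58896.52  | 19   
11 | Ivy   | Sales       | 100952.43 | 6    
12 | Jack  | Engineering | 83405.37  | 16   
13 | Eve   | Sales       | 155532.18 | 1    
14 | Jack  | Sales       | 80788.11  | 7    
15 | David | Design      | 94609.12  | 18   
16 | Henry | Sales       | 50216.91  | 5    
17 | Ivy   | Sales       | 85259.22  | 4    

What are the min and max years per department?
SELECT department, MIN(years), MAX(years)
FROM employees
GROUP BY department

Result:
  Design: min=9, max=18
  Engineering: min=5, max=18
  Sales: min=1, max=20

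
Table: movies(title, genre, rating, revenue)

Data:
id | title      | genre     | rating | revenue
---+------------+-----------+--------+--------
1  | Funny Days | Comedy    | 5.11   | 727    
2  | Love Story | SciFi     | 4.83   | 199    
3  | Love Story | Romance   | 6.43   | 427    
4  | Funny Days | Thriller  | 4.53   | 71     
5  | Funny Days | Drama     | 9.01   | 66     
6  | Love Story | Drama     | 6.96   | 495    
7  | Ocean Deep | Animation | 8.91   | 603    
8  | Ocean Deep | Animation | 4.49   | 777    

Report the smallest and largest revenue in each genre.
SELECT genre, MIN(revenue), MAX(revenue)
FROM movies
GROUP BY genre

Result:
  Animation: min=603, max=777
  Comedy: min=727, max=727
  Drama: min=66, max=495
  Romance: min=427, max=427
  SciFi: min=199, max=199
  Thriller: min=71, max=71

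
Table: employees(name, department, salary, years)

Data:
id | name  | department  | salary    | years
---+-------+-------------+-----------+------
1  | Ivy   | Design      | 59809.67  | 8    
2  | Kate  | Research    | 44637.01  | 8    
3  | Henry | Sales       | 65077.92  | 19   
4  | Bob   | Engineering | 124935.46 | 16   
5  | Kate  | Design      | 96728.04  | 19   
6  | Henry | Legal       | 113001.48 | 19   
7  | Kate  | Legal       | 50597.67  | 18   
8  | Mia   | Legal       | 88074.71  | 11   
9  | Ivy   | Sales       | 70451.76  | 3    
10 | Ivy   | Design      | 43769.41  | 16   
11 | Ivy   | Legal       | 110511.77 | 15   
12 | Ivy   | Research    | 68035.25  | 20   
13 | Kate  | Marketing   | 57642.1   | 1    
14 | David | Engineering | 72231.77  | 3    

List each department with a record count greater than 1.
SELECT department, COUNT(*) as cnt
FROM employees
GROUP BY department
HAVING COUNT(*) > 1

Result:
  Design: 3
  Engineering: 2
  Legal: 4
  Research: 2
  Sales: 2

Note: HAVING filters groups after aggregation, WHERE filters rows before.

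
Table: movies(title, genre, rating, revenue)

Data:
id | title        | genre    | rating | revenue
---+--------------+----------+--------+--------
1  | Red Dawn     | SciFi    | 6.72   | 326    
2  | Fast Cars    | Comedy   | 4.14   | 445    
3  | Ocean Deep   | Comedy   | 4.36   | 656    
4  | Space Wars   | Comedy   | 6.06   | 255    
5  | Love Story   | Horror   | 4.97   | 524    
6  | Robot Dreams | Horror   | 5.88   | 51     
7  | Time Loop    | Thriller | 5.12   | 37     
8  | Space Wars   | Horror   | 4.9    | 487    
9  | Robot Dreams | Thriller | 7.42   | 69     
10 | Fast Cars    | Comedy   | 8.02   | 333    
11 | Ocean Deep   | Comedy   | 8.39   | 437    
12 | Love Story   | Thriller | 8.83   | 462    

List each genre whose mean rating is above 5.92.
SELECT genre, AVG(rating)
FROM movies
GROUP BY genre
HAVING AVG(rating) > 5.92

Result:
  Comedy: avg=6.19
  SciFi: avg=6.72
  Thriller: avg=7.12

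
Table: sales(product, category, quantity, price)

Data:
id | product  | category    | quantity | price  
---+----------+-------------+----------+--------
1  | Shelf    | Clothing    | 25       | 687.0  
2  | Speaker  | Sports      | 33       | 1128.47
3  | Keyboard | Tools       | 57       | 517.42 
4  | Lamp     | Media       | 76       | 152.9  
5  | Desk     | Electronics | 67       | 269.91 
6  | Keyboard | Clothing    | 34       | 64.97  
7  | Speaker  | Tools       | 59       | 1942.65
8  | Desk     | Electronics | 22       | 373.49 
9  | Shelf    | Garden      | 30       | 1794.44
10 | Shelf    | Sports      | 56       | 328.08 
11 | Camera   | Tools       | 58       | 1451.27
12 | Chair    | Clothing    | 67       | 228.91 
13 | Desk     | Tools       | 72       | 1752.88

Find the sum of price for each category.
SELECT category, SUM(price) as result
FROM sales
GROUP BY category

Result:
  Clothing: 980.88
  Electronics: 643.40
  Garden: 1794.44
  Media: 152.90
  Sports: 1456.55
  Tools: 5664.22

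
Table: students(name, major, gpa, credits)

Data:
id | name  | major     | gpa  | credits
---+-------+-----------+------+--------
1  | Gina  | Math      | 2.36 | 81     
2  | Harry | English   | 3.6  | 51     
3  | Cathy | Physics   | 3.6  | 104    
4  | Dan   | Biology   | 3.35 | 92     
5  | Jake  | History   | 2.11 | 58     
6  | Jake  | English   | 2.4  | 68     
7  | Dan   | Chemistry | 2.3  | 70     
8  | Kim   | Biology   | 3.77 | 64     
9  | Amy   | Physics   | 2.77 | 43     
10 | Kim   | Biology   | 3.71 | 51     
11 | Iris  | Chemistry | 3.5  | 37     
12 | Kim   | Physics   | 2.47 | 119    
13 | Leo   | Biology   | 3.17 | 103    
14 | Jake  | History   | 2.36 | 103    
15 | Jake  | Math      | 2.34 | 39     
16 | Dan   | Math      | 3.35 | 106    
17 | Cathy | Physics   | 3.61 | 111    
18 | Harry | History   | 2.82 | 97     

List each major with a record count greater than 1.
SELECT major, COUNT(*) as cnt
FROM students
GROUP BY major
HAVING COUNT(*) > 1

Result:
  Biology: 4
  Chemistry: 2
  English: 2
  History: 3
  Math: 3
  Physics: 4

Note: HAVING filters groups after aggregation, WHERE filters rows before.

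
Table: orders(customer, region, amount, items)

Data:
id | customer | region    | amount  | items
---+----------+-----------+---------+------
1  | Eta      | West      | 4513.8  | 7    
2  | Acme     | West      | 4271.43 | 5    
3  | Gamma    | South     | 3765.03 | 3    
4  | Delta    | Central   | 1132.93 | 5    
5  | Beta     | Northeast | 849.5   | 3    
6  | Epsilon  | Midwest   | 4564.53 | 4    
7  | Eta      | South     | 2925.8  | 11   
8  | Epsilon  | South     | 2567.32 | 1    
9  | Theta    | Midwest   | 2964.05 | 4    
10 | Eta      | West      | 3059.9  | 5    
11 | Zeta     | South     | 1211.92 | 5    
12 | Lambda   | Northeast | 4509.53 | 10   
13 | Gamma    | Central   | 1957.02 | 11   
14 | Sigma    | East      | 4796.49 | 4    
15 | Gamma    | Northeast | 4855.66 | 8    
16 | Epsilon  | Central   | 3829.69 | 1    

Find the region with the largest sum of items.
SELECT region, SUM(items) as val
FROM orders
GROUP BY region
ORDER BY val DESC
LIMIT 1

Result: Northeast with sum(items) = 21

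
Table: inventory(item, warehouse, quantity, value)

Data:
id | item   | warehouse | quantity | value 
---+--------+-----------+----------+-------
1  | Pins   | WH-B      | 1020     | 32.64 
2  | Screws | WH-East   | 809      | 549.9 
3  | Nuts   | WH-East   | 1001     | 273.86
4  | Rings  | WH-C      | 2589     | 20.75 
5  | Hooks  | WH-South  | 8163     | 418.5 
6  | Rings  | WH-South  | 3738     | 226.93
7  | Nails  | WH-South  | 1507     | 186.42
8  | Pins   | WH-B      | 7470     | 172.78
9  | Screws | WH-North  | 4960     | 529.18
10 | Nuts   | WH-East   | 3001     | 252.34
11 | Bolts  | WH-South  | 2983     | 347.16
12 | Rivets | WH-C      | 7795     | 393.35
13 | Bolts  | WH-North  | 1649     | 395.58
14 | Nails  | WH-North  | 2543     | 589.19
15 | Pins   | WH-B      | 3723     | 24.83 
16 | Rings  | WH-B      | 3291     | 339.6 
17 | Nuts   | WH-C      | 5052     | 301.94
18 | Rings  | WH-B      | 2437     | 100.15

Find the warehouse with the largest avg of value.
SELECT warehouse, AVG(value) as val
FROM inventory
GROUP BY warehouse
ORDER BY val DESC
LIMIT 1

Result: WH-North with avg(value) = 504.65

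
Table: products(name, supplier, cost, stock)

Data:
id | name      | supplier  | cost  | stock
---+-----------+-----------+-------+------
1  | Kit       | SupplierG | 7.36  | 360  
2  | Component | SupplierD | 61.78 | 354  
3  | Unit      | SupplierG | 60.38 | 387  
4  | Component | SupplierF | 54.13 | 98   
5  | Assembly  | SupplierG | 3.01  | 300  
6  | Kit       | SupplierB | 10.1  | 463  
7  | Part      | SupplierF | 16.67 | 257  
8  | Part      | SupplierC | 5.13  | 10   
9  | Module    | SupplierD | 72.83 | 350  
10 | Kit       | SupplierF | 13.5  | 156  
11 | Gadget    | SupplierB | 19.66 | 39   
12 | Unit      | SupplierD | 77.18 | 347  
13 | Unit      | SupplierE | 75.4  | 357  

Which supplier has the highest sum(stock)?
SELECT supplier, SUM(stock) as val
FROM products
GROUP BY supplier
ORDER BY val DESC
LIMIT 1

Result: SupplierD with sum(stock) = 1051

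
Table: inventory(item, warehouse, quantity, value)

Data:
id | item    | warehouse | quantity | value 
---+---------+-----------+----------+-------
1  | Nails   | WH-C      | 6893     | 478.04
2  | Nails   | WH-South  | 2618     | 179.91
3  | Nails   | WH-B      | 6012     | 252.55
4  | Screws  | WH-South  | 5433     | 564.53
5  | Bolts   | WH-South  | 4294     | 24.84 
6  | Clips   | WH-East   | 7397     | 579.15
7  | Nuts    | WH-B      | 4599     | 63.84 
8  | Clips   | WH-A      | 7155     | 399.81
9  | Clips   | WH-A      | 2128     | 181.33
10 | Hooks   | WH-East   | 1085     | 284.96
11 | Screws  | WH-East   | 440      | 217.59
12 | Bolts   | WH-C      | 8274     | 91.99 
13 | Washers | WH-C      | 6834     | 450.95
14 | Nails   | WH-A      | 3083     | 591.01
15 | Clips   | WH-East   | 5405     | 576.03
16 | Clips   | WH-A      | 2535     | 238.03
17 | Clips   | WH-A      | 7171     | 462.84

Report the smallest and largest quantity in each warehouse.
SELECT warehouse, MIN(quantity), MAX(quantity)
FROM inventory
GROUP BY warehouse

Result:
  WH-A: min=2128, max=7171
  WH-B: min=4599, max=6012
  WH-C: min=6834, max=8274
  WH-East: min=440, max=7397
  WH-South: min=2618, max=5433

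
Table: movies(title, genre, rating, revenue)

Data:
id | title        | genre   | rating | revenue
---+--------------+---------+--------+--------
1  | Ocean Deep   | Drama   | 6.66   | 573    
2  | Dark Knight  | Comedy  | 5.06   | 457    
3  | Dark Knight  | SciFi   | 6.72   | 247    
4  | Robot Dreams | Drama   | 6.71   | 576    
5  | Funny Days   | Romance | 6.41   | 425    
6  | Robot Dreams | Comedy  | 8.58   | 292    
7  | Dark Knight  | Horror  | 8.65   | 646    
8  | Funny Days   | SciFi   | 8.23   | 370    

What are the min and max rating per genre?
SELECT genre, MIN(rating), MAX(rating)
FROM movies
GROUP BY genre

Result:
  Comedy: min=5.06, max=8.58
  Drama: min=6.66, max=6.71
  Horror: min=8.65, max=8.65
  Romance: min=6.41, max=6.41
  SciFi: min=6.72, max=8.23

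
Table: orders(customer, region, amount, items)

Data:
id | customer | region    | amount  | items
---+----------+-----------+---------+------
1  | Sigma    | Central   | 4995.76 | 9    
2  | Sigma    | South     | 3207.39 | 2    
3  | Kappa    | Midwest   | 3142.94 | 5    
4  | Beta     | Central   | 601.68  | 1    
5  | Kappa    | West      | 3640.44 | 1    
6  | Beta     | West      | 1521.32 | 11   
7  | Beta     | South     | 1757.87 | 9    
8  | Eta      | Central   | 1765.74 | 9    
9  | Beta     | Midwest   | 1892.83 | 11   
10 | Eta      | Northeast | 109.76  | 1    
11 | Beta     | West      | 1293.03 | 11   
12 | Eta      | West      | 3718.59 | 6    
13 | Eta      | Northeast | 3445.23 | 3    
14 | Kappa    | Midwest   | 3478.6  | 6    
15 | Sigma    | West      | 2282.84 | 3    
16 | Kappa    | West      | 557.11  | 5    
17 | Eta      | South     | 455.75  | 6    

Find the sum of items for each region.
SELECT region, SUM(items) as result
FROM orders
GROUP BY region

Result:
  Central: 19
  Midwest: 22
  Northeast: 4
  South: 17
  West: 37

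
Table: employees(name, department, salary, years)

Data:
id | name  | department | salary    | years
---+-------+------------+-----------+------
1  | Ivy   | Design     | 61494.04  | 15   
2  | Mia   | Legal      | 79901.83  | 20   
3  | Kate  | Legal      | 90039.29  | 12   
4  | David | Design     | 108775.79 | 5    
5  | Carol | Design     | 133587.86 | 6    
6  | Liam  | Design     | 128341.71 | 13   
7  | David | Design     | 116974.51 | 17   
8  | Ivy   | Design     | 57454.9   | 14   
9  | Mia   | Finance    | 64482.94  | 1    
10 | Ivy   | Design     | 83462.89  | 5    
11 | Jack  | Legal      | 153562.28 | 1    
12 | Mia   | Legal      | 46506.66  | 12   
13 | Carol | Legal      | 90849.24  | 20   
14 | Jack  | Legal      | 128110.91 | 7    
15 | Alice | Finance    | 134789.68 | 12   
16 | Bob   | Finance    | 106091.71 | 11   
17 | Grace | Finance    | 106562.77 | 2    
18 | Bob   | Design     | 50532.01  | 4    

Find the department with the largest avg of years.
SELECT department, AVG(years) as val
FROM employees
GROUP BY department
ORDER BY val DESC
LIMIT 1

Result: Legal with avg(years) = 12.00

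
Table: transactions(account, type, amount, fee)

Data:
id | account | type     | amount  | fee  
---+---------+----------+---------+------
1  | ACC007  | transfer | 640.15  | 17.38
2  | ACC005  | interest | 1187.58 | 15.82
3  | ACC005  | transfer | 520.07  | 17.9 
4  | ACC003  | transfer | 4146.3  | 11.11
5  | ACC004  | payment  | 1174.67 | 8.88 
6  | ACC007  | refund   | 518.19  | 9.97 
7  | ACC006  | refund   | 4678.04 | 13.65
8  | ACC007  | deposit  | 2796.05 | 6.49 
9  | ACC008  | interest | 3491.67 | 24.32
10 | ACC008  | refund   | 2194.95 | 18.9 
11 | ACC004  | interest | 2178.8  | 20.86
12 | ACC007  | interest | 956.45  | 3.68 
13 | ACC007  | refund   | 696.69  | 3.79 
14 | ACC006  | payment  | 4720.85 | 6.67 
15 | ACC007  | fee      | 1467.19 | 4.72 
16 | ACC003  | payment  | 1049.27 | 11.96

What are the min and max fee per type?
SELECT type, MIN(fee), MAX(fee)
FROM transactions
GROUP BY type

Result:
  deposit: min=6.49, max=6.49
  fee: min=4.72, max=4.72
  interest: min=3.68, max=24.32
  payment: min=6.67, max=11.96
  refund: min=3.79, max=18.90
  transfer: min=11.11, max=17.90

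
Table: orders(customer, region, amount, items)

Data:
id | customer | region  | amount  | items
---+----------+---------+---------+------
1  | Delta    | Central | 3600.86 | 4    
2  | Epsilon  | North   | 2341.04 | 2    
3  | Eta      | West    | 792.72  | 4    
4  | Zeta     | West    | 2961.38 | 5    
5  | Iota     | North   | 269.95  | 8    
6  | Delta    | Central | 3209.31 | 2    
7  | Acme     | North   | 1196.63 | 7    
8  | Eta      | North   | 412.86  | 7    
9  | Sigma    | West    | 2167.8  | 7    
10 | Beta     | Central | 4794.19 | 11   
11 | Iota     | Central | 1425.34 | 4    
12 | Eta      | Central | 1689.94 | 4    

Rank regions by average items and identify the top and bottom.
SELECT region, AVG(items)
FROM orders
GROUP BY region
ORDER BY AVG(items)

All groups:
  Central: 5.00
  West: 5.33
  North: 6.00

Highest: North (6.00)
Lowest: Central (5.00)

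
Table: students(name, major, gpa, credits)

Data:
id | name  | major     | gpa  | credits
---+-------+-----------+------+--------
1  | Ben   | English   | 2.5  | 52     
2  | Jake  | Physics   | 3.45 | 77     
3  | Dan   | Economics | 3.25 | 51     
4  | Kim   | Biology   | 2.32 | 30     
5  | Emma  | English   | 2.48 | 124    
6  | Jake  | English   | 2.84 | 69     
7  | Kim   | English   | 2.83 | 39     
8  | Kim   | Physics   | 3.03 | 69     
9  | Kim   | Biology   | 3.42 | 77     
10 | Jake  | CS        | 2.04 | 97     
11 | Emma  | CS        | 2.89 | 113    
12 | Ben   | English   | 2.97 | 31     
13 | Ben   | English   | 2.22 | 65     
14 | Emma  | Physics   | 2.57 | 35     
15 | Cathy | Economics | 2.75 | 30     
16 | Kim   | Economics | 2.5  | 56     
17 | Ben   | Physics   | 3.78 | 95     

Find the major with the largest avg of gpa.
SELECT major, AVG(gpa) as val
FROM students
GROUP BY major
ORDER BY val DESC
LIMIT 1

Result: Physics with avg(gpa) = 3.21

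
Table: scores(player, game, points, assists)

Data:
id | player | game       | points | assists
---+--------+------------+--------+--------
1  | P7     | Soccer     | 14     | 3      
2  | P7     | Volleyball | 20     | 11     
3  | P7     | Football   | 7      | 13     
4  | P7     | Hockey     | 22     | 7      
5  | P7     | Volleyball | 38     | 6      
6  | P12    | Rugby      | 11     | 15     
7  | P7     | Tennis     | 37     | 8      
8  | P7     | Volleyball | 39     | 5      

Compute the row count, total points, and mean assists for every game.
SELECT game,
       COUNT(*) as cnt,
       SUM(points) as total_points,
       AVG(assists) as avg_assists
FROM scores
GROUP BY game

Result:
  Football: 1 records, 7 total points, 13.00 avg assists
  Hockey: 1 records, 22 total points, 7.00 avg assists
  Rugby: 1 records, 11 total points, 15.00 avg assists
  Soccer: 1 records, 14 total points, 3.00 avg assists
  Tennis: 1 records, 37 total points, 8.00 avg assists
  Volleyball: 3 records, 97 total points, 7.33 avg assists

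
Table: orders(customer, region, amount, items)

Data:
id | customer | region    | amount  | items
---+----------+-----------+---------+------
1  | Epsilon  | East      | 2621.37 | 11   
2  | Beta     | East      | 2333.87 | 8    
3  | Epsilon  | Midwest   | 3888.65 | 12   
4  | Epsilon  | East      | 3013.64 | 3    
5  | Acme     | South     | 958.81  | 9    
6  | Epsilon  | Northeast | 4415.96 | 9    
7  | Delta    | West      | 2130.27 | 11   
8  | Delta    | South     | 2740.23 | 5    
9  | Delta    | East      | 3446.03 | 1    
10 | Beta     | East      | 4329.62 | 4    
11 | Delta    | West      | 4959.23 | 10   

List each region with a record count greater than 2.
SELECT region, COUNT(*) as cnt
FROM orders
GROUP BY region
HAVING COUNT(*) > 2

Result:
  East: 5

Note: HAVING filters groups after aggregation, WHERE filters rows before.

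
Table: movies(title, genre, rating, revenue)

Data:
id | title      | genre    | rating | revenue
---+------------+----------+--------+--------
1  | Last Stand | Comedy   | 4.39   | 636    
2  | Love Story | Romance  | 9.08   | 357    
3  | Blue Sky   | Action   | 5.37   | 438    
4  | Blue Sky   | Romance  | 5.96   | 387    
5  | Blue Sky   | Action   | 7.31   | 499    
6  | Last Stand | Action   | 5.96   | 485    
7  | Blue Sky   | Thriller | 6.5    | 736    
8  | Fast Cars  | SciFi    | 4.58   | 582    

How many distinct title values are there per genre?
SELECT genre, COUNT(DISTINCT title)
FROM movies
GROUP BY genre

Result:
  Action: 2 distinct
  Comedy: 1 distinct
  Romance: 2 distinct
  SciFi: 1 distinct
  Thriller: 1 distinct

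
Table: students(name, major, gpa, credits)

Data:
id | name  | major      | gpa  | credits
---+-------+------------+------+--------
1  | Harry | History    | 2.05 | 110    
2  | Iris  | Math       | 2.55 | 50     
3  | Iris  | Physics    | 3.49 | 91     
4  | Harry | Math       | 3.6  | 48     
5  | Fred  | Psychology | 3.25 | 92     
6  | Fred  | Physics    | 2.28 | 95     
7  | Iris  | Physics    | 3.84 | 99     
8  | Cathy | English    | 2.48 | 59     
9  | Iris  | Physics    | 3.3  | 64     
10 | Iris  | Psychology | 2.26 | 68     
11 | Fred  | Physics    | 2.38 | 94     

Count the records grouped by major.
SELECT major, COUNT(*) as count
FROM students
GROUP BY major

Result:
  English: 1
  History: 1
  Math: 2
  Physics: 5
  Psychology: 2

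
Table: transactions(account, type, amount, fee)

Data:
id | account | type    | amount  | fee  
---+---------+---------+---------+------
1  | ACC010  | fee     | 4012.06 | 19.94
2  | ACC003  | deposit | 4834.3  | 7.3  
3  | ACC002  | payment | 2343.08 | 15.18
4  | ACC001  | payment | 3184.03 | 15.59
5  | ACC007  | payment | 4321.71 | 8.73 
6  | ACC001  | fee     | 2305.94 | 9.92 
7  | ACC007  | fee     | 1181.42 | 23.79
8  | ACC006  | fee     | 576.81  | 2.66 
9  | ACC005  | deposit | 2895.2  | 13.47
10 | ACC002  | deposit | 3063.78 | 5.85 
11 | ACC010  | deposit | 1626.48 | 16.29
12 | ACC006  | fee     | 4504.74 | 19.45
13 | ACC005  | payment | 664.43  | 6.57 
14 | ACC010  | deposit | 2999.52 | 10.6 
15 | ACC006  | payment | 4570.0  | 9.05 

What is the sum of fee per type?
SELECT type, SUM(fee) as result
FROM transactions
GROUP BY type

Result:
  deposit: 53.51
  fee: 75.76
  payment: 55.12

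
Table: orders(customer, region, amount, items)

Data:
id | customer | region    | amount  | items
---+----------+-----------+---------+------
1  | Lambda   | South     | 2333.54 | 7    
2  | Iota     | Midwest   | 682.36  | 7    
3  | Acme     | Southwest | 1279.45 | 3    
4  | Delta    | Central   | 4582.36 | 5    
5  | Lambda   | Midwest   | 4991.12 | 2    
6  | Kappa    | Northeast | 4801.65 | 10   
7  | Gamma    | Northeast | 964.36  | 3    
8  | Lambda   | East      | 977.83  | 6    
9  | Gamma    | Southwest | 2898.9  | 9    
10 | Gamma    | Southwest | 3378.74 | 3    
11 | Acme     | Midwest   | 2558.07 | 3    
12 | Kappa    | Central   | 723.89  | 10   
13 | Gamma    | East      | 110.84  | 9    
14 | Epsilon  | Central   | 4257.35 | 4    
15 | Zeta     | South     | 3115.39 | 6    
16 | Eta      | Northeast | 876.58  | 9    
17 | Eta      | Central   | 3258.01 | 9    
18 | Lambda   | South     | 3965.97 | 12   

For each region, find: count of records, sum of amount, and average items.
SELECT region,
       COUNT(*) as cnt,
       SUM(amount) as total_amount,
       AVG(items) as avg_items
FROM orders
GROUP BY region

Result:
  Central: 4 records, 12821.61 total amount, 7.00 avg items
  East: 2 records, 1088.67 total amount, 7.50 avg items
  Midwest: 3 records, 8231.55 total amount, 4.00 avg items
  Northeast: 3 records, 6642.59 total amount, 7.33 avg items
  South: 3 records, 9414.90 total amount, 8.33 avg items
  Southwest: 3 records, 7557.09 total amount, 5.00 avg items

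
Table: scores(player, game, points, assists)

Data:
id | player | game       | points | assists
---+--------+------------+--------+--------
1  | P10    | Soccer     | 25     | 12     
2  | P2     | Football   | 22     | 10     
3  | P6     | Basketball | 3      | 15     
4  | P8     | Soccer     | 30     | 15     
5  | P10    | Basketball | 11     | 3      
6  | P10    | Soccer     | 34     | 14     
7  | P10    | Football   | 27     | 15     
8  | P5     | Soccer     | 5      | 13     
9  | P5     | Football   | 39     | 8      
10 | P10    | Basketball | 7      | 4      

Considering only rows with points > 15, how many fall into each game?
SELECT game, COUNT(*)
FROM scores
WHERE points > 15
GROUP BY game

Note: WHERE filters rows before grouping.

Result:
  Football: 3
  Soccer: 3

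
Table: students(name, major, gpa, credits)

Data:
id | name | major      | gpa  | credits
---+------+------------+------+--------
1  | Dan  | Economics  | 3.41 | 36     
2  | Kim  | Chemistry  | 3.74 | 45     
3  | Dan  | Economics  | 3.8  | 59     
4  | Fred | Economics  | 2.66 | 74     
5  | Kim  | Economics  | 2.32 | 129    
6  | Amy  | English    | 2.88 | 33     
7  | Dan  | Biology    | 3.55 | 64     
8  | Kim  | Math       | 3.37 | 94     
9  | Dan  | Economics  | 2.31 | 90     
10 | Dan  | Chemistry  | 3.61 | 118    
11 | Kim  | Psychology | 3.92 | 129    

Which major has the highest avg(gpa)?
SELECT major, AVG(gpa) as val
FROM students
GROUP BY major
ORDER BY val DESC
LIMIT 1

Result: Psychology with avg(gpa) = 3.92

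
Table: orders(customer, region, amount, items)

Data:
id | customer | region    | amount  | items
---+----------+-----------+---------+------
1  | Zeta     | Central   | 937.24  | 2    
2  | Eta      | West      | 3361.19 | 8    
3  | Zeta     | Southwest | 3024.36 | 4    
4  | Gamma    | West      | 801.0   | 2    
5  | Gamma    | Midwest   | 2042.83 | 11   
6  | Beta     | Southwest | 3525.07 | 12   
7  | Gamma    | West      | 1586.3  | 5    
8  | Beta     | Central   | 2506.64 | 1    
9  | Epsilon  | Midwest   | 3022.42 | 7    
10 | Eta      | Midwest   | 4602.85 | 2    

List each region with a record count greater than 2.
SELECT region, COUNT(*) as cnt
FROM orders
GROUP BY region
HAVING COUNT(*) > 2

Result:
  Midwest: 3
  West: 3

Note: HAVING filters groups after aggregation, WHERE filters rows before.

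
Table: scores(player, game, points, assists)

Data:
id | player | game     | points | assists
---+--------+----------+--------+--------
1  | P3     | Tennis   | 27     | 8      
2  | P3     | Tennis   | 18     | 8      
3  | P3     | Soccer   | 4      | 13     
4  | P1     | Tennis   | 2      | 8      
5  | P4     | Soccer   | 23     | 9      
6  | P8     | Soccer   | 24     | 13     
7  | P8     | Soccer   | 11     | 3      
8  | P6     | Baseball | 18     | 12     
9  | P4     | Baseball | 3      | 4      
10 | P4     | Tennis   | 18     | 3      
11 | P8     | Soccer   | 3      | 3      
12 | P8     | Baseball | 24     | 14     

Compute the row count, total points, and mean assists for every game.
SELECT game,
       COUNT(*) as cnt,
       SUM(points) as total_points,
       AVG(assists) as avg_assists
FROM scores
GROUP BY game

Result:
  Baseball: 3 records, 45 total points, 10.00 avg assists
  Soccer: 5 records, 65 total points, 8.20 avg assists
  Tennis: 4 records, 65 total points, 6.75 avg assists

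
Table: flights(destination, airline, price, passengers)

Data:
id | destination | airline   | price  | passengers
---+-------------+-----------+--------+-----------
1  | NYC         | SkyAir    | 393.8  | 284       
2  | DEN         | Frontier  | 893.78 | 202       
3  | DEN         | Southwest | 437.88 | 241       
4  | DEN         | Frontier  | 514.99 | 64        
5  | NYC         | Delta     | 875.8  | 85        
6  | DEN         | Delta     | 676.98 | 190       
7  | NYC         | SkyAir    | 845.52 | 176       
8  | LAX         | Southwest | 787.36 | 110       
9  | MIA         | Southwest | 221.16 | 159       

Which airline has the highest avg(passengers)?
SELECT airline, AVG(passengers) as val
FROM flights
GROUP BY airline
ORDER BY val DESC
LIMIT 1

Result: SkyAir with avg(passengers) = 230.00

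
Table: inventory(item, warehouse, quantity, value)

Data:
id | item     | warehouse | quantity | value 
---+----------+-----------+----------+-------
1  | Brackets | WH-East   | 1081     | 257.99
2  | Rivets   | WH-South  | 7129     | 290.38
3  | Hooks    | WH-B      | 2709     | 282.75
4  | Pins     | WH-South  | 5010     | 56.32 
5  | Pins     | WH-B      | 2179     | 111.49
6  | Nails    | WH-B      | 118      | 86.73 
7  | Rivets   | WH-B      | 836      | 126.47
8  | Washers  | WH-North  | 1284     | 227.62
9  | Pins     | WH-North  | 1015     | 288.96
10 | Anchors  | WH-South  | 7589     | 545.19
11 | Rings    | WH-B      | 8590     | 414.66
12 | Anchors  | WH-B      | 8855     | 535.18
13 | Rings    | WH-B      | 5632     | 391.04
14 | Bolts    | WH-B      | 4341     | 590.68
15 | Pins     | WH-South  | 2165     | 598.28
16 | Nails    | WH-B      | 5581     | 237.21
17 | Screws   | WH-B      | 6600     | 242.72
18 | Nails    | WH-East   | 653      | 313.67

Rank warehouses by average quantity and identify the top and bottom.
SELECT warehouse, AVG(quantity)
FROM inventory
GROUP BY warehouse
ORDER BY AVG(quantity)

All groups:
  WH-East: 867.00
  WH-North: 1149.50
  WH-B: 4544.10
  WH-South: 5473.25

Highest: WH-South (5473.25)
Lowest: WH-East (867.00)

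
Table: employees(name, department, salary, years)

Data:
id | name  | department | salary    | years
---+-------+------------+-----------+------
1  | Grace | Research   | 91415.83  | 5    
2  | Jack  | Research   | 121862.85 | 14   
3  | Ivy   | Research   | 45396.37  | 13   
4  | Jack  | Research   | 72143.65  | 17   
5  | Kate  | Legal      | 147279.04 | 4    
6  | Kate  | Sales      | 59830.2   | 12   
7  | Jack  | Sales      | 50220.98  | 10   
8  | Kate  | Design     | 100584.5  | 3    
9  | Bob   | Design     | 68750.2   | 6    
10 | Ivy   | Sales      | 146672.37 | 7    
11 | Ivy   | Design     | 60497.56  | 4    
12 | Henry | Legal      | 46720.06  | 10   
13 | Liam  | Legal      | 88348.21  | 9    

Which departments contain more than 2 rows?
SELECT department, COUNT(*) as cnt
FROM employees
GROUP BY department
HAVING COUNT(*) > 2

Result:
  Design: 3
  Legal: 3
  Research: 4
  Sales: 3

Note: HAVING filters groups after aggregation, WHERE filters rows before.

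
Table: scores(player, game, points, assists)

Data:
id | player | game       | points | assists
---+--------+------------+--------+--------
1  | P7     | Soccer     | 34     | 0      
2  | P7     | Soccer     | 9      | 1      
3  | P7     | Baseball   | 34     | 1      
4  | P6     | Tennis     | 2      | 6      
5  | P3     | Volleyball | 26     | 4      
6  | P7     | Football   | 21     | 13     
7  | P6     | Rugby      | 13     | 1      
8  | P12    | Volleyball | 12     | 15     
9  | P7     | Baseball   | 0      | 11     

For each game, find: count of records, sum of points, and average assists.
SELECT game,
       COUNT(*) as cnt,
       SUM(points) as total_points,
       AVG(assists) as avg_assists
FROM scores
GROUP BY game

Result:
  Baseball: 2 records, 34 total points, 6.00 avg assists
  Football: 1 records, 21 total points, 13.00 avg assists
  Rugby: 1 records, 13 total points, 1.00 avg assists
  Soccer: 2 records, 43 total points, 0.50 avg assists
  Tennis: 1 records, 2 total points, 6.00 avg assists
  Volleyball: 2 records, 38 total points, 9.50 avg assists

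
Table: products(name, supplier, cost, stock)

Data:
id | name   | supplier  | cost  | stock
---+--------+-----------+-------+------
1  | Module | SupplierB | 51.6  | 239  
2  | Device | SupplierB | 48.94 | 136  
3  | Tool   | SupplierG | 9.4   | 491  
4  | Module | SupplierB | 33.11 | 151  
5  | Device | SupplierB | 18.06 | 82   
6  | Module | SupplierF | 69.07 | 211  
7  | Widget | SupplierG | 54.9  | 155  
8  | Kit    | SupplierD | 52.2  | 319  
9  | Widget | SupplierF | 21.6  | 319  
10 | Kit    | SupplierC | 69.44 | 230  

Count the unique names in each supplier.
SELECT supplier, COUNT(DISTINCT name)
FROM products
GROUP BY supplier

Result:
  SupplierB: 2 distinct
  SupplierC: 1 distinct
  SupplierD: 1 distinct
  SupplierF: 2 distinct
  SupplierG: 2 distinct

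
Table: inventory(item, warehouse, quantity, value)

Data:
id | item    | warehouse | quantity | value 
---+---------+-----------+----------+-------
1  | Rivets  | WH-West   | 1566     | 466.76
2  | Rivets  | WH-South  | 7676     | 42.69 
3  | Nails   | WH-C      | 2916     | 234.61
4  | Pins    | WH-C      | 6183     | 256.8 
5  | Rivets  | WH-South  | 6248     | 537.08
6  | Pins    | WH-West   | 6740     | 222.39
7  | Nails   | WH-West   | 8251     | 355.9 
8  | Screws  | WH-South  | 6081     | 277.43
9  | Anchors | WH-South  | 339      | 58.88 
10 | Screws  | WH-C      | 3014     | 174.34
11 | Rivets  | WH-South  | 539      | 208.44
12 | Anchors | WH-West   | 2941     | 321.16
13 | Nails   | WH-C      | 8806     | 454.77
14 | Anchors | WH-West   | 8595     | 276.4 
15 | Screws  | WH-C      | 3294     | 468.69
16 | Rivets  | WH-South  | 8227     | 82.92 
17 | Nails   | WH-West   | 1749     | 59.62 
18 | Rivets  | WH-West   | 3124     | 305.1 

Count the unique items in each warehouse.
SELECT warehouse, COUNT(DISTINCT item)
FROM inventory
GROUP BY warehouse

Result:
  WH-C: 3 distinct
  WH-South: 3 distinct
  WH-West: 4 distinct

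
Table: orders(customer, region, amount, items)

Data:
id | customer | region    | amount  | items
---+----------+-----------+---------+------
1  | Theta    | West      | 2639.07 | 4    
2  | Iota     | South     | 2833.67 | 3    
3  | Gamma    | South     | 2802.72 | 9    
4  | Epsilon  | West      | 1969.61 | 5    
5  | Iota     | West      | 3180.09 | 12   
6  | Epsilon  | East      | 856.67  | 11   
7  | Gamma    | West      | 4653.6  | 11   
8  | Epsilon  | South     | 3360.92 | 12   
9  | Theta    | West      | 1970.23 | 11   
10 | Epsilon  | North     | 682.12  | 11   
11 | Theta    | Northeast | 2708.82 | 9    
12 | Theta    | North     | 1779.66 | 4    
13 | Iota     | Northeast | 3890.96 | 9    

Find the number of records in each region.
SELECT region, COUNT(*) as count
FROM orders
GROUP BY region

Result:
  East: 1
  North: 2
  Northeast: 2
  South: 3
  West: 5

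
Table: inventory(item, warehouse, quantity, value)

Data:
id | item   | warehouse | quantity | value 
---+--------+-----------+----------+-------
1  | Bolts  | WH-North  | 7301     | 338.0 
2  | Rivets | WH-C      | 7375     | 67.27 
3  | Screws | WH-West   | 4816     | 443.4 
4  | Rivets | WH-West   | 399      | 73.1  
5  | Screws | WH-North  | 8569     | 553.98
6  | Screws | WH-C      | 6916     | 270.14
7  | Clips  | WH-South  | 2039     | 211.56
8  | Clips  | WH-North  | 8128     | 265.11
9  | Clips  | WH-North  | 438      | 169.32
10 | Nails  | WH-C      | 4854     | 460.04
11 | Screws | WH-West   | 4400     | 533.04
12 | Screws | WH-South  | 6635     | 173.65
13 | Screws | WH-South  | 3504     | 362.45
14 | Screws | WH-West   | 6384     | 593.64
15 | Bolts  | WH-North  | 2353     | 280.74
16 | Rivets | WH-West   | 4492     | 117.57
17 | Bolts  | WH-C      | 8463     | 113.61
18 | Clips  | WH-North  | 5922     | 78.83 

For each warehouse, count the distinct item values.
SELECT warehouse, COUNT(DISTINCT item)
FROM inventory
GROUP BY warehouse

Result:
  WH-C: 4 distinct
  WH-North: 3 distinct
  WH-South: 2 distinct
  WH-West: 2 distinct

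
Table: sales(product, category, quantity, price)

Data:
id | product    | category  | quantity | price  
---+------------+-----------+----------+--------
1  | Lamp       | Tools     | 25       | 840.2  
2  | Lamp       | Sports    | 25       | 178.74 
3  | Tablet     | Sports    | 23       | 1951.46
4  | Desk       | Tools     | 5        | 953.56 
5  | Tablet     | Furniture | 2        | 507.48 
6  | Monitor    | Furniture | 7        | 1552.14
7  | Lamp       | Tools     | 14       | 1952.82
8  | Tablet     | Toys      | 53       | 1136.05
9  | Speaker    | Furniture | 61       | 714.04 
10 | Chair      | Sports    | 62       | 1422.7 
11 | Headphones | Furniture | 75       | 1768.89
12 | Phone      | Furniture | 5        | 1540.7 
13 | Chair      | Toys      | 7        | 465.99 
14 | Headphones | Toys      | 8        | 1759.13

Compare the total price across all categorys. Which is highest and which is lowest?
SELECT category, SUM(price)
FROM sales
GROUP BY category
ORDER BY SUM(price)

All groups:
  Toys: 3361.17
  Sports: 3552.90
  Tools: 3746.58
  Furniture: 6083.25

Highest: Furniture (6083.25)
Lowest: Toys (3361.17)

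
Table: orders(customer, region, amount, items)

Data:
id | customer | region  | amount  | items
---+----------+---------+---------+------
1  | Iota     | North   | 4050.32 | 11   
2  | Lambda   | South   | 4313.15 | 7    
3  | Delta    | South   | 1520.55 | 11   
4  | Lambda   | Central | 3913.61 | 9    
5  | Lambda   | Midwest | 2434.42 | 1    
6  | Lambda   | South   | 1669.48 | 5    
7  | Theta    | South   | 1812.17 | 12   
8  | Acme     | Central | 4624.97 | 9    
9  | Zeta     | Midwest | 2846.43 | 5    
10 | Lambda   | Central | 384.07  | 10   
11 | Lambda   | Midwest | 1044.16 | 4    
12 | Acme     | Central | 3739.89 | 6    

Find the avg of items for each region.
SELECT region, AVG(items) as result
FROM orders
GROUP BY region

Result:
  Central: 8.50
  Midwest: 3.33
  North: 11.00
  South: 8.75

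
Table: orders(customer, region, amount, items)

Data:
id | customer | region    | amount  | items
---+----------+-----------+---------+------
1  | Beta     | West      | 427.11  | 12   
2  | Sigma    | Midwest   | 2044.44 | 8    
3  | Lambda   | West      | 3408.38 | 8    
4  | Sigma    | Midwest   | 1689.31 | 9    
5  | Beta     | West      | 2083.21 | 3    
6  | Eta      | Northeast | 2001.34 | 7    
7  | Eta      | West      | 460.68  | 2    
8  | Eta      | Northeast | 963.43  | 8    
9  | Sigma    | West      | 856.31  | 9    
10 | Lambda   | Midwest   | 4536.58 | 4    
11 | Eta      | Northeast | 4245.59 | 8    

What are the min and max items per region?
SELECT region, MIN(items), MAX(items)
FROM orders
GROUP BY region

Result:
  Midwest: min=4, max=9
  Northeast: min=7, max=8
  West: min=2, max=12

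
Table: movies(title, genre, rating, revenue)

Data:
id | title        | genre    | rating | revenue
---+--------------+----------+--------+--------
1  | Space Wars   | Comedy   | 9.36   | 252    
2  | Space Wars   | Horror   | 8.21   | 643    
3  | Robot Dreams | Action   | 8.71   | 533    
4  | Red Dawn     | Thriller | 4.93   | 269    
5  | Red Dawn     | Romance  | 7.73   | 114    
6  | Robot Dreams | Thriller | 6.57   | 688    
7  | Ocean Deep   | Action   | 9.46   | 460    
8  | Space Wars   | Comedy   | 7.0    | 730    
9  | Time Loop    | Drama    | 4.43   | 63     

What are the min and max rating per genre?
SELECT genre, MIN(rating), MAX(rating)
FROM movies
GROUP BY genre

Result:
  Action: min=8.71, max=9.46
  Comedy: min=7.00, max=9.36
  Drama: min=4.43, max=4.43
  Horror: min=8.21, max=8.21
  Romance: min=7.73, max=7.73
  Thriller: min=4.93, max=6.57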